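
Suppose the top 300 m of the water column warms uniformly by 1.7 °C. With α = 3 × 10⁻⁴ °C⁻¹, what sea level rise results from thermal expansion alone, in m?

Δh = αΔT·H = 3×10⁻⁴ × 1.7 × 300 = 0.15300 m

about 0.153 m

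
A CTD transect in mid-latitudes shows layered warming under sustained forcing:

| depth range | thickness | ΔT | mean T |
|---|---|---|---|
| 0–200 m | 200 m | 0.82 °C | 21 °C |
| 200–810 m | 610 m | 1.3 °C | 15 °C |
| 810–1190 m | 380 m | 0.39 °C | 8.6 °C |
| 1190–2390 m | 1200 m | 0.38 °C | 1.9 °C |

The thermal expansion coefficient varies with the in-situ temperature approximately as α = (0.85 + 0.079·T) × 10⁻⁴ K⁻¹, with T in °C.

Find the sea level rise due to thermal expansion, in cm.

Layer 1: α = (0.85 + 0.079×21)×10⁻⁴ = 2.509×10⁻⁴ K⁻¹
Layer 2: α = (0.85 + 0.079×15)×10⁻⁴ = 2.035×10⁻⁴ K⁻¹
Layer 3: α = (0.85 + 0.079×8.6)×10⁻⁴ = 1.5294×10⁻⁴ K⁻¹
Layer 4: α = (0.85 + 0.079×1.9)×10⁻⁴ = 1.0001×10⁻⁴ K⁻¹
Layer 1: 200 × 2.509×10⁻⁴ × 0.82 = 0.0411476 m
200–810 m: 610 × 2.035×10⁻⁴ × 1.3 = 0.1613755 m
Layer 3: 0.39 × 1.5294×10⁻⁴ × 380 = 0.022665708 m
1.0001×10⁻⁴ × 1200 × 0.38 = 0.04560456 m
Δh = 0.0411476 + 0.1613755 + 0.022665708 + 0.04560456 = 0.270793368 m

Δh = 27 cm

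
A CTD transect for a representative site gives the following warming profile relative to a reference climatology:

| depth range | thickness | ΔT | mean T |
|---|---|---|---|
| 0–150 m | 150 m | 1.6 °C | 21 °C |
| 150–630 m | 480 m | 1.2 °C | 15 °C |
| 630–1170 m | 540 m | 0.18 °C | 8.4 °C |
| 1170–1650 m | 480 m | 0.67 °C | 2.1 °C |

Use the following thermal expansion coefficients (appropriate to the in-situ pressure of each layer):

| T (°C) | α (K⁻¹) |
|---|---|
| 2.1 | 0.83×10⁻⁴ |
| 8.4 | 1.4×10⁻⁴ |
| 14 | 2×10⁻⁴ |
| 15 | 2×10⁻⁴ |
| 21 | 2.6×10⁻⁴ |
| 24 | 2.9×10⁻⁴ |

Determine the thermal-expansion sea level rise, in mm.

218 mm

Layer 1 at 21 °C → α = 2.6×10⁻⁴ K⁻¹
Layer 2 at 15 °C → α = 2×10⁻⁴ K⁻¹
Layer 3 at 8.4 °C → α = 1.4×10⁻⁴ K⁻¹
Layer 4 at 2.1 °C → α = 0.83×10⁻⁴ K⁻¹
2.6×10⁻⁴ × 1.6 × 150 = 0.06240 m
Layer 2: 480 × 1.2 × 2×10⁻⁴ = 0.11520 m
540 × 0.18 × 1.4×10⁻⁴ = 0.013608 m
Layer 4: 0.83×10⁻⁴ × 0.67 × 480 = 0.0266928 m
Δh = 0.06240 + 0.11520 + 0.013608 + 0.0266928 = 0.2179008 m ≈ 218 mm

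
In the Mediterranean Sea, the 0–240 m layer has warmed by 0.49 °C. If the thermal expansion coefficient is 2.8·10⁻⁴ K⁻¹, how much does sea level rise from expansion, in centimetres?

Δh = αΔT·H = 2.8×10⁻⁴ × 0.49 × 240 = 0.032928 m

Δh ≈ 3.29 cm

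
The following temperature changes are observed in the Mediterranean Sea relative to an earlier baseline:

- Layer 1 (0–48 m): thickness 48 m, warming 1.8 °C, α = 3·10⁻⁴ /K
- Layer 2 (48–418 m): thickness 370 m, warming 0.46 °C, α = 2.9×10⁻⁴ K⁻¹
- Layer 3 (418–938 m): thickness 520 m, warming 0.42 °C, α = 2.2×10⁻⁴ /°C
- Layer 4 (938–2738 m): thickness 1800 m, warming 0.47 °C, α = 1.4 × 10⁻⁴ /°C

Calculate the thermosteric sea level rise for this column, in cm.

0–48 m: 1.8 × 3×10⁻⁴ × 48 = 0.02592 m
48–418 m: 2.9×10⁻⁴ × 370 × 0.46 = 0.049358 m
418–938 m: 0.42 × 520 × 2.2×10⁻⁴ = 0.048048 m
938–2738 m: 0.47 × 1800 × 1.4×10⁻⁴ = 0.11844 m
Δh = 0.02592 + 0.049358 + 0.048048 + 0.11844 = 0.241766 m

24.2 cm of thermosteric rise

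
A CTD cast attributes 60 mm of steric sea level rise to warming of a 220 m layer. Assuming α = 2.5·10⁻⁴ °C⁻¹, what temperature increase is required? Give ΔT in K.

1.09 K

ΔT = Δh/(αH) = 0.06 / (2.5×10⁻⁴ × 220) ≈ 1.091 K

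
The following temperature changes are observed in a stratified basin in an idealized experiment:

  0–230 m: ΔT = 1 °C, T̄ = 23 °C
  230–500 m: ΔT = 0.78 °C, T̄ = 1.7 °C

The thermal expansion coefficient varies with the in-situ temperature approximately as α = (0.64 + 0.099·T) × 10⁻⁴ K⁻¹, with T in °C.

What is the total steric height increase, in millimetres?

Layer 1: α = (0.64 + 0.099×23)×10⁻⁴ = 2.917×10⁻⁴ K⁻¹
Layer 2: α = (0.64 + 0.099×1.7)×10⁻⁴ = 0.8083×10⁻⁴ K⁻¹
0–230 m: 1 × 2.917×10⁻⁴ × 230 = 0.067091 m
230–500 m: 0.78 × 0.8083×10⁻⁴ × 270 = 0.017022798 m
Δh = 0.067091 + 0.017022798 = 0.084113798 m

84.1 mm of thermosteric rise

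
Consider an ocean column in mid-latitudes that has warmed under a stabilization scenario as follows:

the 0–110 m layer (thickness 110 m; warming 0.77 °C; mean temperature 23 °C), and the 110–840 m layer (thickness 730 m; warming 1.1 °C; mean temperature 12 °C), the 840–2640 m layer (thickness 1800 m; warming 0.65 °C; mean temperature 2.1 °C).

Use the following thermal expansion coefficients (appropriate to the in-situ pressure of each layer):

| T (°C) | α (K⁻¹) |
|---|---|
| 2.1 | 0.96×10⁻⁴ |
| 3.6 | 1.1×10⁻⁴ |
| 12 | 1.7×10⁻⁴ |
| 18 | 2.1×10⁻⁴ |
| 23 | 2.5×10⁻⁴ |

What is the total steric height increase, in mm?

Δh ≈ 270 mm

Layer 1 at 23 °C → α = 2.5×10⁻⁴ K⁻¹
Layer 2 at 12 °C → α = 1.7×10⁻⁴ K⁻¹
Layer 3 at 2.1 °C → α = 0.96×10⁻⁴ K⁻¹
2.5×10⁻⁴ × 0.77 × 110 = 0.021175 m
730 × 1.1 × 1.7×10⁻⁴ = 0.13651 m
0.65 × 1800 × 0.96×10⁻⁴ = 0.11232 m
Δh = 0.021175 + 0.13651 + 0.11232 = 0.270005 m ≈ 270 mm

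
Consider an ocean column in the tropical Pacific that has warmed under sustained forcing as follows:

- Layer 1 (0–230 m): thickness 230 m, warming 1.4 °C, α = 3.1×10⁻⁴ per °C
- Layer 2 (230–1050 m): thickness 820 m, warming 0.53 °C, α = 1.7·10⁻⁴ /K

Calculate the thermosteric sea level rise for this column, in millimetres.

Δh ≈ 170 mm

Layer 1: 3.1×10⁻⁴ × 230 × 1.4 = 0.09982 m
Layer 2: 1.7×10⁻⁴ × 0.53 × 820 = 0.073882 m
Δh = 0.09982 + 0.073882 = 0.173702 m ≈ 170 mm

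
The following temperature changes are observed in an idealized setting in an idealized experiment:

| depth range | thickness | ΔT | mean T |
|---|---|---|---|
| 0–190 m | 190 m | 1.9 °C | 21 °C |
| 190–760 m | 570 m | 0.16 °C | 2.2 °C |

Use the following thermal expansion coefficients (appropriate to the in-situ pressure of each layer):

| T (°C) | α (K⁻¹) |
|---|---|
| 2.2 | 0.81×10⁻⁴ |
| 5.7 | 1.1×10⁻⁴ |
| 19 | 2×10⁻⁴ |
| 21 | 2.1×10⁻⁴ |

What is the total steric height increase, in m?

Layer 1 at 21 °C → α = 2.1×10⁻⁴ K⁻¹
Layer 2 at 2.2 °C → α = 0.81×10⁻⁴ K⁻¹
190 × 1.9 × 2.1×10⁻⁴ = 0.07581 m
0.81×10⁻⁴ × 0.16 × 570 = 0.0073872 m
Δh = 0.07581 + 0.0073872 = 0.0831972 m

Δh = 0.083 m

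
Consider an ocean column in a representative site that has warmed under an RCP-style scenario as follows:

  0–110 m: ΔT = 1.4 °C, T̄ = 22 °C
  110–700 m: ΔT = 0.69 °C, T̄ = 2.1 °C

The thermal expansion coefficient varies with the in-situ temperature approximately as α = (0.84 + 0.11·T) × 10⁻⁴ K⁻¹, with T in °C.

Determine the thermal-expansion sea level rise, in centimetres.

about 9.38 cm

Layer 1: α = (0.84 + 0.11×22)×10⁻⁴ = 3.26×10⁻⁴ K⁻¹
Layer 2: α = (0.84 + 0.11×2.1)×10⁻⁴ = 1.071×10⁻⁴ K⁻¹
Layer 1: 1.4 × 3.26×10⁻⁴ × 110 = 0.050204 m
1.071×10⁻⁴ × 0.69 × 590 = 0.04360041 m
Δh = 0.050204 + 0.04360041 = 0.09380441 m ≈ 9.38 cm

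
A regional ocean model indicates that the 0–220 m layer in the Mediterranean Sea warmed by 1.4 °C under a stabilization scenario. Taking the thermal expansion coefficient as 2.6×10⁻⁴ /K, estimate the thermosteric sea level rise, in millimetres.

Δh = αΔT·H = 2.6×10⁻⁴ × 1.4 × 220 = 0.08008 m

Δh = 80.1 mm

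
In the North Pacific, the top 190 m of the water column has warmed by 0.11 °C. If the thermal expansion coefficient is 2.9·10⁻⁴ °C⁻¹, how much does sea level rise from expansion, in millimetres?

Δh = αΔT·H = 2.9×10⁻⁴ × 0.11 × 190 = 0.006061 m

6.06 mm of thermosteric rise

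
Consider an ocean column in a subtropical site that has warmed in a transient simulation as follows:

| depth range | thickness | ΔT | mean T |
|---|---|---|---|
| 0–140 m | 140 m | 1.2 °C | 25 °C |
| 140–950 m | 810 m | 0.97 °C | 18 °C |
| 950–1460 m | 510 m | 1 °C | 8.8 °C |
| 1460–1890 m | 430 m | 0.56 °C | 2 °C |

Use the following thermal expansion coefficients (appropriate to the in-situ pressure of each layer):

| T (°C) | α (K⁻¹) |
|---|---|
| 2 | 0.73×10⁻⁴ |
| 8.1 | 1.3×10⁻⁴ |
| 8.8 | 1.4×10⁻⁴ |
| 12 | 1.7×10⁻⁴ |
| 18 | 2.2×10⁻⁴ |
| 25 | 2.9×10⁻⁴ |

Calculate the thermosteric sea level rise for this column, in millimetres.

Layer 1 at 25 °C → α = 2.9×10⁻⁴ K⁻¹
Layer 2 at 18 °C → α = 2.2×10⁻⁴ K⁻¹
Layer 3 at 8.8 °C → α = 1.4×10⁻⁴ K⁻¹
Layer 4 at 2 °C → α = 0.73×10⁻⁴ K⁻¹
Layer 1: 140 × 2.9×10⁻⁴ × 1.2 = 0.04872 m
Layer 2: 2.2×10⁻⁴ × 0.97 × 810 = 0.172854 m
950–1460 m: 1 × 1.4×10⁻⁴ × 510 = 0.07140 m
Layer 4: 0.56 × 0.73×10⁻⁴ × 430 = 0.0175784 m
Δh = 0.04872 + 0.172854 + 0.07140 + 0.0175784 = 0.3105524 m ≈ 311 mm

Δh ≈ 311 mm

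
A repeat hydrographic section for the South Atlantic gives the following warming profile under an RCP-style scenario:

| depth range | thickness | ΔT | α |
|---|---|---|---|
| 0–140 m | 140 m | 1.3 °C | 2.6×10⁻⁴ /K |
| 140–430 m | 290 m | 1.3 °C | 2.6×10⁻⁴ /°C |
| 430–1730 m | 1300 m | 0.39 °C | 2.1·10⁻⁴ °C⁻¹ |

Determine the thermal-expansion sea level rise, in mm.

Δh = 252 mm

Layer 1: 2.6×10⁻⁴ × 1.3 × 140 = 0.04732 m
Layer 2: 1.3 × 2.6×10⁻⁴ × 290 = 0.09802 m
Layer 3: 0.39 × 2.1×10⁻⁴ × 1300 = 0.10647 m
Δh = 0.04732 + 0.09802 + 0.10647 = 0.25181 m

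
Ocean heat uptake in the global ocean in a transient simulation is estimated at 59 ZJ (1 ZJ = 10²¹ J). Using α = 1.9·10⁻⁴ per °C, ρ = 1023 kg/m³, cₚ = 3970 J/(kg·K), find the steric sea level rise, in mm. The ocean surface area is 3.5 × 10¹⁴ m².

Δh = 7.9 mm

Per unit area: Q = 59×10²¹ / (3.5×10¹⁴) ≈ 1.686×10⁸ J/m²
Δh = αQ/(ρcₚ) = 1.9×10⁻⁴ × 1.686×10⁸ / (1023 × 3970) ≈ 0.0078876 m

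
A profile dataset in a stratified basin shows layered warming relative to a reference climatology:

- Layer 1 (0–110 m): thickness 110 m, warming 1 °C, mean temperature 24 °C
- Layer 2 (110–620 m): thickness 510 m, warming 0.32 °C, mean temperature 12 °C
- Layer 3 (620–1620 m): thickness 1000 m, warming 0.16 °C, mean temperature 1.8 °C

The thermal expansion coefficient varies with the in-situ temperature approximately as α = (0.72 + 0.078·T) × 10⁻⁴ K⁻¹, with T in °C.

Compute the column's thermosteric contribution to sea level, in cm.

Δh = 6.93 cm

Layer 1: α = (0.72 + 0.078×24)×10⁻⁴ = 2.592×10⁻⁴ K⁻¹
Layer 2: α = (0.72 + 0.078×12)×10⁻⁴ = 1.656×10⁻⁴ K⁻¹
Layer 3: α = (0.72 + 0.078×1.8)×10⁻⁴ = 0.8604×10⁻⁴ K⁻¹
Layer 1: 1 × 110 × 2.592×10⁻⁴ = 0.028512 m
110–620 m: 0.32 × 510 × 1.656×10⁻⁴ = 0.02702592 m
620–1620 m: 0.16 × 0.8604×10⁻⁴ × 1000 = 0.0137664 m
Δh = 0.028512 + 0.02702592 + 0.0137664 = 0.06930432 m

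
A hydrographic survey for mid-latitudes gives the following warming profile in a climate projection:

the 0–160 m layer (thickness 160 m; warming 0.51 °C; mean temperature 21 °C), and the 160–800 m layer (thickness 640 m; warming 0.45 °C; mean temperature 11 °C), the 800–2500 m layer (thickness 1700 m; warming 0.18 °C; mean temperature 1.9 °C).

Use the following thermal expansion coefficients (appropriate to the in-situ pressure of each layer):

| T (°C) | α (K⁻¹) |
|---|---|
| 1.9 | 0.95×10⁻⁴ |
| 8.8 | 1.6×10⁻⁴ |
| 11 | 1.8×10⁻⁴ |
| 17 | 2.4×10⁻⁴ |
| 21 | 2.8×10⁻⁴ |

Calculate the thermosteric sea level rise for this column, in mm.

Layer 1 at 21 °C → α = 2.8×10⁻⁴ K⁻¹
Layer 2 at 11 °C → α = 1.8×10⁻⁴ K⁻¹
Layer 3 at 1.9 °C → α = 0.95×10⁻⁴ K⁻¹
0.51 × 2.8×10⁻⁴ × 160 = 0.022848 m
0.45 × 640 × 1.8×10⁻⁴ = 0.05184 m
0.95×10⁻⁴ × 1700 × 0.18 = 0.02907 m
Δh = 0.022848 + 0.05184 + 0.02907 = 0.103758 m

Δh ≈ 104 mm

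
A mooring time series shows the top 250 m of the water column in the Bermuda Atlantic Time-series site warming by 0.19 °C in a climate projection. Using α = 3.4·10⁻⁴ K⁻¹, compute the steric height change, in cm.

Δh = αΔT·H = 3.4×10⁻⁴ × 0.19 × 250 = 0.01615 m

1.6 cm of thermosteric rise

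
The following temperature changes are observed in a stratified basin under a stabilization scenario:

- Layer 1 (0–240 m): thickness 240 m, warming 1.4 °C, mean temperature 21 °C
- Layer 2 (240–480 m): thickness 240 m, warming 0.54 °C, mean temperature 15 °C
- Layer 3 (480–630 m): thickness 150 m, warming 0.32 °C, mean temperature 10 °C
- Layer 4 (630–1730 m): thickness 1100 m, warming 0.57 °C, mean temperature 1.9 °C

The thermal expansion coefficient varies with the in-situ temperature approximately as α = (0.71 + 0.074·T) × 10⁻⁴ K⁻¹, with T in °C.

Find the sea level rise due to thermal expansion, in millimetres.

Δh = 160 mm

Layer 1: α = (0.71 + 0.074×21)×10⁻⁴ = 2.264×10⁻⁴ K⁻¹
Layer 2: α = (0.71 + 0.074×15)×10⁻⁴ = 1.82×10⁻⁴ K⁻¹
Layer 3: α = (0.71 + 0.074×10)×10⁻⁴ = 1.45×10⁻⁴ K⁻¹
Layer 4: α = (0.71 + 0.074×1.9)×10⁻⁴ = 0.8506×10⁻⁴ K⁻¹
Layer 1: 1.4 × 240 × 2.264×10⁻⁴ = 0.0760704 m
240–480 m: 240 × 1.82×10⁻⁴ × 0.54 = 0.0235872 m
Layer 3: 1.45×10⁻⁴ × 0.32 × 150 = 0.00696 m
630–1730 m: 0.57 × 0.8506×10⁻⁴ × 1100 = 0.05333262 m
Δh = 0.0760704 + 0.0235872 + 0.00696 + 0.05333262 = 0.15995022 m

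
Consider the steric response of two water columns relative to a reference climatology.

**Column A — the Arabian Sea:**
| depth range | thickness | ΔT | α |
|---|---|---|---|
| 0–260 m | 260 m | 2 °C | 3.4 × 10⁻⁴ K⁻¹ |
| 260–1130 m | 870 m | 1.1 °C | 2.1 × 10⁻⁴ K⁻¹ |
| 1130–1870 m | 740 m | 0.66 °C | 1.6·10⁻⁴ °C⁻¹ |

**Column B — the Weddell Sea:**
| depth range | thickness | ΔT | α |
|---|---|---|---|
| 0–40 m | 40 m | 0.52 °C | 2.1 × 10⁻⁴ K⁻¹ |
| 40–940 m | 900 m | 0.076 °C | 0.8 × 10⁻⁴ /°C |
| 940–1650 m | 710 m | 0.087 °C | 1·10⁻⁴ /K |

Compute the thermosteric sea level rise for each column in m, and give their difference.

A 2 × 260 × 3.4×10⁻⁴ = 0.17680 m
A 1.1 × 2.1×10⁻⁴ × 870 = 0.20097 m
A Layer 3: 1.6×10⁻⁴ × 740 × 0.66 = 0.078144 m
A total: 0.455914 m
B 40 × 0.52 × 2.1×10⁻⁴ = 0.004368 m
B Layer 2: 900 × 0.8×10⁻⁴ × 0.076 = 0.005472 m
B 940–1650 m: 710 × 0.087 × 1×10⁻⁴ = 0.006177 m
B total: 0.016017 m
Difference: 0.455914 − 0.016017 = 0.439897 m

A: 0.456 m; B: 0.0160 m; difference 0.440 m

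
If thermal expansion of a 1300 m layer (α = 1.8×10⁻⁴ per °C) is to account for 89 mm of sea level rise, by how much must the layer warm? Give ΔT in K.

0.38 K

ΔT = Δh/(αH) = 0.089 / (1.8×10⁻⁴ × 1300) ≈ 0.3803 K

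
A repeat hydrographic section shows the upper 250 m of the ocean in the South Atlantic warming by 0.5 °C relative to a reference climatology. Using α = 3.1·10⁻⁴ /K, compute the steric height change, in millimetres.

Δh = αΔT·H = 3.1×10⁻⁴ × 0.5 × 250 = 0.03875 m

38.8 mm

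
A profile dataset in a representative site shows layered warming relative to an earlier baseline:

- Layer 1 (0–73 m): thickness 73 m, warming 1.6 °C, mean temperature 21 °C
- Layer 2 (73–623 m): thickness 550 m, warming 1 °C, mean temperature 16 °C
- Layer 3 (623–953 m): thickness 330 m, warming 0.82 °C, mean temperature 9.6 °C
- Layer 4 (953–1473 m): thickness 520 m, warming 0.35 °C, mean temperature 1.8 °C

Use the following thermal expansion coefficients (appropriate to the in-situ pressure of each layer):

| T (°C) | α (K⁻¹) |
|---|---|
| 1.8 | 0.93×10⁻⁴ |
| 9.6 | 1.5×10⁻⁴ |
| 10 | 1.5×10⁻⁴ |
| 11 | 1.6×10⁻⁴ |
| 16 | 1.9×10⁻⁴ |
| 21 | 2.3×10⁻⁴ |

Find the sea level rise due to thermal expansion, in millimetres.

Δh = 189 mm

Layer 1 at 21 °C → α = 2.3×10⁻⁴ K⁻¹
Layer 2 at 16 °C → α = 1.9×10⁻⁴ K⁻¹
Layer 3 at 9.6 °C → α = 1.5×10⁻⁴ K⁻¹
Layer 4 at 1.8 °C → α = 0.93×10⁻⁴ K⁻¹
0–73 m: 2.3×10⁻⁴ × 73 × 1.6 = 0.026864 m
550 × 1.9×10⁻⁴ × 1 = 0.10450 m
623–953 m: 330 × 0.82 × 1.5×10⁻⁴ = 0.04059 m
Layer 4: 0.35 × 0.93×10⁻⁴ × 520 = 0.016926 m
Δh = 0.026864 + 0.10450 + 0.04059 + 0.016926 = 0.18888 m ≈ 189 mm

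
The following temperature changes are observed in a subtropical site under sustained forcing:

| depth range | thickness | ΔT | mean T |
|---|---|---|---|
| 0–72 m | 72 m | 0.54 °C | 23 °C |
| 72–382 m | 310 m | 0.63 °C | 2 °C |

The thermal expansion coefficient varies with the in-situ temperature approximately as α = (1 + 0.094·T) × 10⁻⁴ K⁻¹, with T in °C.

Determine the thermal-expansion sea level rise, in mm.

Layer 1: α = (1 + 0.094×23)×10⁻⁴ = 3.162×10⁻⁴ K⁻¹
Layer 2: α = (1 + 0.094×2)×10⁻⁴ = 1.188×10⁻⁴ K⁻¹
0–72 m: 0.54 × 3.162×10⁻⁴ × 72 = 0.012293856 m
Layer 2: 1.188×10⁻⁴ × 310 × 0.63 = 0.02320164 m
Δh = 0.012293856 + 0.02320164 = 0.035495496 m

35 mm of thermosteric rise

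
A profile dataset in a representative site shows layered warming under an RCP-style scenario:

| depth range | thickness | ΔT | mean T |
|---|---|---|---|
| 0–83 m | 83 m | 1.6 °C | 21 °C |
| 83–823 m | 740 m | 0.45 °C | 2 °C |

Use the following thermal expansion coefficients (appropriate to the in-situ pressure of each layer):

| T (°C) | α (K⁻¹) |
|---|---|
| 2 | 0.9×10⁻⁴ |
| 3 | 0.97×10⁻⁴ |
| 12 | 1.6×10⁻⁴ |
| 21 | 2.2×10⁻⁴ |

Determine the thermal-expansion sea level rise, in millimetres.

59 mm

Layer 1 at 21 °C → α = 2.2×10⁻⁴ K⁻¹
Layer 2 at 2 °C → α = 0.9×10⁻⁴ K⁻¹
Layer 1: 1.6 × 83 × 2.2×10⁻⁴ = 0.029216 m
83–823 m: 740 × 0.9×10⁻⁴ × 0.45 = 0.02997 m
Δh = 0.029216 + 0.02997 = 0.059186 m ≈ 59 mm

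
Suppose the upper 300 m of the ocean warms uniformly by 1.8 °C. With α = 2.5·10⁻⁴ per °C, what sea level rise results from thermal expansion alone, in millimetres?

Δh = 135 mm

Δh = αΔT·H = 2.5×10⁻⁴ × 1.8 × 300 = 0.13500 m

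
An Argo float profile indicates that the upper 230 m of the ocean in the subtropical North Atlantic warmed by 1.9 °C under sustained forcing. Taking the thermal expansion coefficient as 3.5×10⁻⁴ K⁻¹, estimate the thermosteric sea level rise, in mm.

Δh = 153 mm

Δh = αΔT·H = 3.5×10⁻⁴ × 1.9 × 230 = 0.15295 m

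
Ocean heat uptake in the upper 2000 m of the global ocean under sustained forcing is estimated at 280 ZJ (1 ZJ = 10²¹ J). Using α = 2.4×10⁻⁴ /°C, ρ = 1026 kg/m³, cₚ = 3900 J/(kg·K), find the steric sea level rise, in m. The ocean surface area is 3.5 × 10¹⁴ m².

Per unit area: Q = 280×10²¹ / (3.5×10¹⁴) = 8×10⁸ J/m²
Δh = αQ/(ρcₚ) = 2.4×10⁻⁴ × 8×10⁸ / (1026 × 3900) ≈ 0.047983 m

Δh = 0.0480 m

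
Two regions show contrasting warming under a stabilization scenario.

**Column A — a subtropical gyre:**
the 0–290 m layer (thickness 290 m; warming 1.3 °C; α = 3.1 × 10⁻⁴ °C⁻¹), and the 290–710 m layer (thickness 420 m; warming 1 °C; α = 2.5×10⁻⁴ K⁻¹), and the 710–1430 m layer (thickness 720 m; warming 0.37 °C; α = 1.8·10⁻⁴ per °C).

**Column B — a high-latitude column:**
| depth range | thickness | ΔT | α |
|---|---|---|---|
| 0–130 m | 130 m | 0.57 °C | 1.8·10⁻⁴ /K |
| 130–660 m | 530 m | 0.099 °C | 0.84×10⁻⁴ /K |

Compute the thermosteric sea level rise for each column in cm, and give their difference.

A 3.1×10⁻⁴ × 1.3 × 290 = 0.11687 m
A 1 × 420 × 2.5×10⁻⁴ = 0.10500 m
A Layer 3: 0.37 × 720 × 1.8×10⁻⁴ = 0.047952 m
A total: 0.269822 m
B 0–130 m: 0.57 × 1.8×10⁻⁴ × 130 = 0.013338 m
B Layer 2: 530 × 0.84×10⁻⁴ × 0.099 = 0.00440748 m
B total: 0.01774548 m
Difference: 0.269822 − 0.01774548 = 0.25207652 m

A: 27.0 cm; B: 1.77 cm; difference 25.2 cm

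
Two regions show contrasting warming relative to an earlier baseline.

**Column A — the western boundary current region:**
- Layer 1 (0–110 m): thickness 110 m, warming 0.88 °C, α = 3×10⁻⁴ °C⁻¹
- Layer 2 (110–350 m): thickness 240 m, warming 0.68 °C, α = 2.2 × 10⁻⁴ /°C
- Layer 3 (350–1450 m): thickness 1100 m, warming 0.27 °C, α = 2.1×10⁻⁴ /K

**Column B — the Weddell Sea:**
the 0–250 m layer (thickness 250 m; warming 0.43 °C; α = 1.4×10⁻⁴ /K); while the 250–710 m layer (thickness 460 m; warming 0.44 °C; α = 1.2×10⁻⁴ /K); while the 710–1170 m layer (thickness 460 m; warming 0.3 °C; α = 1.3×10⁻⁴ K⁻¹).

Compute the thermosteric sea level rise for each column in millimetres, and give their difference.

A: 130 mm; B: 57 mm; difference 70 mm

A 0.88 × 3×10⁻⁴ × 110 = 0.02904 m
A Layer 2: 240 × 0.68 × 2.2×10⁻⁴ = 0.035904 m
A 350–1450 m: 2.1×10⁻⁴ × 1100 × 0.27 = 0.06237 m
A total: 0.127314 m
B 1.4×10⁻⁴ × 0.43 × 250 = 0.01505 m
B 1.2×10⁻⁴ × 0.44 × 460 = 0.024288 m
B Layer 3: 460 × 0.3 × 1.3×10⁻⁴ = 0.01794 m
B total: 0.057278 m
Difference: 0.127314 − 0.057278 = 0.070036 m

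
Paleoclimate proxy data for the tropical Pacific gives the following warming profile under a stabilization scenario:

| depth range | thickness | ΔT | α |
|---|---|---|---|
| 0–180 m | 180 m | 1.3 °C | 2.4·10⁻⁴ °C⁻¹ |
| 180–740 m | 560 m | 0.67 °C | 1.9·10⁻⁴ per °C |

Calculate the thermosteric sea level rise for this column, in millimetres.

Layer 1: 1.3 × 2.4×10⁻⁴ × 180 = 0.05616 m
560 × 0.67 × 1.9×10⁻⁴ = 0.071288 m
Δh = 0.05616 + 0.071288 = 0.127448 m

about 130 mm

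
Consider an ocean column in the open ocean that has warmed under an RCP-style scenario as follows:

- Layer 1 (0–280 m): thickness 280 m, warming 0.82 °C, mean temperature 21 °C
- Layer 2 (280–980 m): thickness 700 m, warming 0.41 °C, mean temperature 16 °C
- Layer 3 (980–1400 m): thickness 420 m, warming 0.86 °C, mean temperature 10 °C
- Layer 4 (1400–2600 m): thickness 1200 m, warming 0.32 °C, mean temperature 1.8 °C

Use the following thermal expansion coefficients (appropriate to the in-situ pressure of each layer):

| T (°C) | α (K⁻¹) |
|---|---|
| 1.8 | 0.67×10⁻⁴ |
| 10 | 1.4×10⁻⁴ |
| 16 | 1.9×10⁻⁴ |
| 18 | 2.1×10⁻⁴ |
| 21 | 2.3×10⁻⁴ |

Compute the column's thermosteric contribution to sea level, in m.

Layer 1 at 21 °C → α = 2.3×10⁻⁴ K⁻¹
Layer 2 at 16 °C → α = 1.9×10⁻⁴ K⁻¹
Layer 3 at 10 °C → α = 1.4×10⁻⁴ K⁻¹
Layer 4 at 1.8 °C → α = 0.67×10⁻⁴ K⁻¹
Layer 1: 0.82 × 280 × 2.3×10⁻⁴ = 0.052808 m
280–980 m: 0.41 × 700 × 1.9×10⁻⁴ = 0.05453 m
1.4×10⁻⁴ × 0.86 × 420 = 0.050568 m
1400–2600 m: 1200 × 0.67×10⁻⁴ × 0.32 = 0.025728 m
Δh = 0.052808 + 0.05453 + 0.050568 + 0.025728 = 0.183634 m

about 0.18 m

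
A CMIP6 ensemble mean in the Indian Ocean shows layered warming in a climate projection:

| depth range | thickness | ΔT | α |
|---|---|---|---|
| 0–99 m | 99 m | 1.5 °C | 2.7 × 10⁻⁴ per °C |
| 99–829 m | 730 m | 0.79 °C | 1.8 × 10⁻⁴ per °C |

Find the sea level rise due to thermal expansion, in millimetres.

0–99 m: 99 × 2.7×10⁻⁴ × 1.5 = 0.040095 m
99–829 m: 730 × 1.8×10⁻⁴ × 0.79 = 0.103806 m
Δh = 0.040095 + 0.103806 = 0.143901 m ≈ 144 mm

about 144 mm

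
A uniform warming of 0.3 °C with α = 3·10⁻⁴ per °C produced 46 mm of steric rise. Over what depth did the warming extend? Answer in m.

511 m

H = Δh/(αΔT) = 0.046 / (3×10⁻⁴ × 0.3) ≈ 511.1 m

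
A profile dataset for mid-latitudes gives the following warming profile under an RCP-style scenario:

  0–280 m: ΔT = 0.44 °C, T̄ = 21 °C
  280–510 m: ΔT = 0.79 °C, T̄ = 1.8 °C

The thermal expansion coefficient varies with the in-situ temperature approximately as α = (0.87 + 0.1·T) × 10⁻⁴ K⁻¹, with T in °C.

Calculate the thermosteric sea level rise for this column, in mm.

Layer 1: α = (0.87 + 0.1×21)×10⁻⁴ = 2.97×10⁻⁴ K⁻¹
Layer 2: α = (0.87 + 0.1×1.8)×10⁻⁴ = 1.05×10⁻⁴ K⁻¹
0–280 m: 0.44 × 280 × 2.97×10⁻⁴ = 0.0365904 m
1.05×10⁻⁴ × 230 × 0.79 = 0.0190785 m
Δh = 0.0365904 + 0.0190785 = 0.0556689 m ≈ 56 mm

Δh = 56 mm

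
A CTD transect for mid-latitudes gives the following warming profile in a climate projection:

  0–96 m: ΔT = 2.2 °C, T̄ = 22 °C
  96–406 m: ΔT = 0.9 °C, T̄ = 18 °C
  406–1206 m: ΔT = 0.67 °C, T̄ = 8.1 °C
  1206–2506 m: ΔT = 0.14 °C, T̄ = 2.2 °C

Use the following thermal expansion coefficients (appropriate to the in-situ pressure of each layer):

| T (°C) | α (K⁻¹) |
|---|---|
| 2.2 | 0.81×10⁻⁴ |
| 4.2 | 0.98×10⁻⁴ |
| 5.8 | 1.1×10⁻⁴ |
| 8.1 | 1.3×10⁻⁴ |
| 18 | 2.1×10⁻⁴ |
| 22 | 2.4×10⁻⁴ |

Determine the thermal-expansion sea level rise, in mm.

190 mm of thermosteric rise

Layer 1 at 22 °C → α = 2.4×10⁻⁴ K⁻¹
Layer 2 at 18 °C → α = 2.1×10⁻⁴ K⁻¹
Layer 3 at 8.1 °C → α = 1.3×10⁻⁴ K⁻¹
Layer 4 at 2.2 °C → α = 0.81×10⁻⁴ K⁻¹
96 × 2.4×10⁻⁴ × 2.2 = 0.050688 m
96–406 m: 2.1×10⁻⁴ × 310 × 0.9 = 0.05859 m
800 × 1.3×10⁻⁴ × 0.67 = 0.06968 m
1206–2506 m: 1300 × 0.14 × 0.81×10⁻⁴ = 0.014742 m
Δh = 0.050688 + 0.05859 + 0.06968 + 0.014742 = 0.19370 m ≈ 190 mm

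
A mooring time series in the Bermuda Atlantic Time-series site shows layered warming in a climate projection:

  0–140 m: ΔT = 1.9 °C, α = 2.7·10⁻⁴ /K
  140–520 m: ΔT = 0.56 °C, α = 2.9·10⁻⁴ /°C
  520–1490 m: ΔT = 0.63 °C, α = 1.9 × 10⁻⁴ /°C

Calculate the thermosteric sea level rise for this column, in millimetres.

about 250 mm

Layer 1: 1.9 × 140 × 2.7×10⁻⁴ = 0.07182 m
140–520 m: 380 × 0.56 × 2.9×10⁻⁴ = 0.061712 m
520–1490 m: 0.63 × 1.9×10⁻⁴ × 970 = 0.116109 m
Δh = 0.07182 + 0.061712 + 0.116109 = 0.249641 m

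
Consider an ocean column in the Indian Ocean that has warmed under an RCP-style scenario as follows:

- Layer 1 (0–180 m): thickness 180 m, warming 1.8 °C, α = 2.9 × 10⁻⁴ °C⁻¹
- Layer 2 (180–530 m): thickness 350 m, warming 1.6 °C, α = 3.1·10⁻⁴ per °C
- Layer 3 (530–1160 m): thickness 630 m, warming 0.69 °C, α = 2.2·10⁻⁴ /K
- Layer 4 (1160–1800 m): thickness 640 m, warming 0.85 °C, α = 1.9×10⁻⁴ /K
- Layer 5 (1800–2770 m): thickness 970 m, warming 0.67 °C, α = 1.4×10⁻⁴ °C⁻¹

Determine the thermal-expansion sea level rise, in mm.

Δh ≈ 558 mm

0–180 m: 180 × 2.9×10⁻⁴ × 1.8 = 0.09396 m
3.1×10⁻⁴ × 1.6 × 350 = 0.17360 m
630 × 0.69 × 2.2×10⁻⁴ = 0.095634 m
0.85 × 1.9×10⁻⁴ × 640 = 0.10336 m
Layer 5: 1.4×10⁻⁴ × 970 × 0.67 = 0.090986 m
Δh = 0.09396 + 0.17360 + 0.095634 + 0.10336 + 0.090986 = 0.55754 m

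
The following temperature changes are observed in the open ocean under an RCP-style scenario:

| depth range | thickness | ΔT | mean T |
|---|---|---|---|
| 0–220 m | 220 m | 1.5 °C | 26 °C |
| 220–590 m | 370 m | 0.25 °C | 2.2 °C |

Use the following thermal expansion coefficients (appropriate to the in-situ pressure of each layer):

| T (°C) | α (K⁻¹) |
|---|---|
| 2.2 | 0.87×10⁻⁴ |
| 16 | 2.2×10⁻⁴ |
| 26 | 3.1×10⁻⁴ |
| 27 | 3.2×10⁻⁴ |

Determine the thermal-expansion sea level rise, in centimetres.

Layer 1 at 26 °C → α = 3.1×10⁻⁴ K⁻¹
Layer 2 at 2.2 °C → α = 0.87×10⁻⁴ K⁻¹
Layer 1: 220 × 3.1×10⁻⁴ × 1.5 = 0.10230 m
370 × 0.25 × 0.87×10⁻⁴ = 0.0080475 m
Δh = 0.10230 + 0.0080475 = 0.1103475 m ≈ 11 cm

about 11 cm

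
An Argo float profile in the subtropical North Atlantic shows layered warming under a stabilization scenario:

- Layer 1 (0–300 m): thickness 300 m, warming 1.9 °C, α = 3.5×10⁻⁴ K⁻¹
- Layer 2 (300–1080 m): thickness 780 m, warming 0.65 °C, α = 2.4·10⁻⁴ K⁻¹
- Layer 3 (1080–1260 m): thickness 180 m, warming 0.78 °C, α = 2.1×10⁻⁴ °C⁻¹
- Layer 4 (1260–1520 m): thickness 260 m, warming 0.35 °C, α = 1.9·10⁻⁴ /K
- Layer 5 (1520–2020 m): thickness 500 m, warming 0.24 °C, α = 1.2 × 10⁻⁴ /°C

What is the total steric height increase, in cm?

0–300 m: 3.5×10⁻⁴ × 300 × 1.9 = 0.19950 m
0.65 × 2.4×10⁻⁴ × 780 = 0.12168 m
2.1×10⁻⁴ × 0.78 × 180 = 0.029484 m
1.9×10⁻⁴ × 260 × 0.35 = 0.01729 m
1520–2020 m: 1.2×10⁻⁴ × 0.24 × 500 = 0.01440 m
Δh = 0.19950 + 0.12168 + 0.029484 + 0.01729 + 0.01440 = 0.382354 m ≈ 38.2 cm

about 38.2 cm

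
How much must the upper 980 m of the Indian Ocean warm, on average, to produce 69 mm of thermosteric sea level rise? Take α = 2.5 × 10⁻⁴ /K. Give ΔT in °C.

0.282 °C

ΔT = Δh/(αH) = 0.069 / (2.5×10⁻⁴ × 980) ≈ 0.2816 °C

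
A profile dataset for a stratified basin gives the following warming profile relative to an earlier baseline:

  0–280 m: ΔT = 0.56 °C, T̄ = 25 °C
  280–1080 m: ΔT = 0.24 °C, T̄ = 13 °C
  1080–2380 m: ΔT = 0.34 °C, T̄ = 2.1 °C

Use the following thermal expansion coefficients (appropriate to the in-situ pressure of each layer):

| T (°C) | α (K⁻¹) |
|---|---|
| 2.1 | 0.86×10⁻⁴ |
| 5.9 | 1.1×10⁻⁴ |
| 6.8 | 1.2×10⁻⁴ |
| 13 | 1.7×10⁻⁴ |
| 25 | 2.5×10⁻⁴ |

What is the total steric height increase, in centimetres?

Layer 1 at 25 °C → α = 2.5×10⁻⁴ K⁻¹
Layer 2 at 13 °C → α = 1.7×10⁻⁴ K⁻¹
Layer 3 at 2.1 °C → α = 0.86×10⁻⁴ K⁻¹
0.56 × 280 × 2.5×10⁻⁴ = 0.03920 m
800 × 1.7×10⁻⁴ × 0.24 = 0.03264 m
Layer 3: 1300 × 0.86×10⁻⁴ × 0.34 = 0.038012 m
Δh = 0.03920 + 0.03264 + 0.038012 = 0.109852 m

Δh ≈ 11 cm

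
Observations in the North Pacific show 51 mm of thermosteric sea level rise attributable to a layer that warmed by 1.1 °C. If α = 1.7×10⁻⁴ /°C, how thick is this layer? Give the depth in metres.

273 m

H = Δh/(αΔT) = 0.051 / (1.7×10⁻⁴ × 1.1) ≈ 272.7 m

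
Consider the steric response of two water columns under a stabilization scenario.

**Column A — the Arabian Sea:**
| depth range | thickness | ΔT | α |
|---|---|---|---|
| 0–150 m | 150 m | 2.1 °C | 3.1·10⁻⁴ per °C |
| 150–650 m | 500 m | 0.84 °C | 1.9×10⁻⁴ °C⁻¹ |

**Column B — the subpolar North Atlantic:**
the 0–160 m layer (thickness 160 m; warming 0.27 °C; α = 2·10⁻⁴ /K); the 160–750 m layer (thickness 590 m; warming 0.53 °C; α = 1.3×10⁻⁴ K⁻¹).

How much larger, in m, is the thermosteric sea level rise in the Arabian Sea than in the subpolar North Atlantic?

0.13 m larger

A 0–150 m: 150 × 3.1×10⁻⁴ × 2.1 = 0.09765 m
A Layer 2: 500 × 0.84 × 1.9×10⁻⁴ = 0.07980 m
A total: 0.17745 m
B 160 × 2×10⁻⁴ × 0.27 = 0.00864 m
B 160–750 m: 590 × 0.53 × 1.3×10⁻⁴ = 0.040651 m
B total: 0.049291 m
Difference: 0.17745 − 0.049291 = 0.128159 m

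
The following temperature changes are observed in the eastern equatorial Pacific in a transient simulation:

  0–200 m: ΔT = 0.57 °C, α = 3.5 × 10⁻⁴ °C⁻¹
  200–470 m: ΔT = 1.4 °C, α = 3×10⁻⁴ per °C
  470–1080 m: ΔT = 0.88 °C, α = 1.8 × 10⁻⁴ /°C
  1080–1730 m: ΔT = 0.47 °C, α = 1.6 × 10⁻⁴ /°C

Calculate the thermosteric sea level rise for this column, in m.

0.30 m of thermosteric rise

0–200 m: 3.5×10⁻⁴ × 0.57 × 200 = 0.03990 m
Layer 2: 3×10⁻⁴ × 270 × 1.4 = 0.11340 m
1.8×10⁻⁴ × 0.88 × 610 = 0.096624 m
1080–1730 m: 650 × 1.6×10⁻⁴ × 0.47 = 0.04888 m
Δh = 0.03990 + 0.11340 + 0.096624 + 0.04888 = 0.298804 m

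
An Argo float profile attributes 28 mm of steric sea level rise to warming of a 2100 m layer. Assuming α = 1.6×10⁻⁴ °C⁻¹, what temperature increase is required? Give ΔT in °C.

ΔT = Δh/(αH) = 0.028 / (1.6×10⁻⁴ × 2100) ≈ 0.08333 °C

0.0833 °C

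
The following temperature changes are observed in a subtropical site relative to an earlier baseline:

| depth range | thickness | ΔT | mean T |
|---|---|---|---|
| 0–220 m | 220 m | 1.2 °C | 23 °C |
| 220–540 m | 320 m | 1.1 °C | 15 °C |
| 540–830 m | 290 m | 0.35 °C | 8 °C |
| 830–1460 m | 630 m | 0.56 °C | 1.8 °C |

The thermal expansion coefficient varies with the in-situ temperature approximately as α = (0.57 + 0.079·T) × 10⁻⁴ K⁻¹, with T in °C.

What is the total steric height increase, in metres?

Δh = 0.162 m

Layer 1: α = (0.57 + 0.079×23)×10⁻⁴ = 2.387×10⁻⁴ K⁻¹
Layer 2: α = (0.57 + 0.079×15)×10⁻⁴ = 1.755×10⁻⁴ K⁻¹
Layer 3: α = (0.57 + 0.079×8)×10⁻⁴ = 1.202×10⁻⁴ K⁻¹
Layer 4: α = (0.57 + 0.079×1.8)×10⁻⁴ = 0.7122×10⁻⁴ K⁻¹
1.2 × 2.387×10⁻⁴ × 220 = 0.0630168 m
220–540 m: 1.755×10⁻⁴ × 1.1 × 320 = 0.061776 m
540–830 m: 0.35 × 1.202×10⁻⁴ × 290 = 0.0122003 m
830–1460 m: 0.7122×10⁻⁴ × 0.56 × 630 = 0.025126416 m
Δh = 0.0630168 + 0.061776 + 0.0122003 + 0.025126416 = 0.162119516 m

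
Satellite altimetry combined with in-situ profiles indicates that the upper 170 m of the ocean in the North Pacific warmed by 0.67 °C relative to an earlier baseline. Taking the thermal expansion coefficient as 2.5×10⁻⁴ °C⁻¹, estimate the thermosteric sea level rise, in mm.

Δh = αΔT·H = 2.5×10⁻⁴ × 0.67 × 170 = 0.028475 m

Δh = 28.5 mm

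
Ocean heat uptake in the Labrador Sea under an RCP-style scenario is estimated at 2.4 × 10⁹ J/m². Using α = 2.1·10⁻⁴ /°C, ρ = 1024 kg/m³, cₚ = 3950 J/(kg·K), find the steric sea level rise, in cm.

Δh = αQ/(ρcₚ) = 2.1×10⁻⁴ × 2.4×10⁹ / (1024 × 3950) ≈ 0.12460 m

Δh ≈ 12.5 cm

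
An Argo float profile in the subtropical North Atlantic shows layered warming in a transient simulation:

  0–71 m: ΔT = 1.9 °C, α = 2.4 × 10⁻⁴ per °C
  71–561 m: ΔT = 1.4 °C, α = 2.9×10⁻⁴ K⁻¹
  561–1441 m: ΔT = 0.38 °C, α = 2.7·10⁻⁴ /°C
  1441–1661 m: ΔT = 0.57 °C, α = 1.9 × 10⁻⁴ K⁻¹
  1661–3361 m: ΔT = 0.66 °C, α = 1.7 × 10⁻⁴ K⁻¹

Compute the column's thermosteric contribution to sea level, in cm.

53.6 cm of thermosteric rise

Layer 1: 2.4×10⁻⁴ × 71 × 1.9 = 0.032376 m
2.9×10⁻⁴ × 1.4 × 490 = 0.19894 m
Layer 3: 0.38 × 880 × 2.7×10⁻⁴ = 0.090288 m
1441–1661 m: 220 × 0.57 × 1.9×10⁻⁴ = 0.023826 m
1661–3361 m: 0.66 × 1700 × 1.7×10⁻⁴ = 0.19074 m
Δh = 0.032376 + 0.19894 + 0.090288 + 0.023826 + 0.19074 = 0.53617 m ≈ 53.6 cm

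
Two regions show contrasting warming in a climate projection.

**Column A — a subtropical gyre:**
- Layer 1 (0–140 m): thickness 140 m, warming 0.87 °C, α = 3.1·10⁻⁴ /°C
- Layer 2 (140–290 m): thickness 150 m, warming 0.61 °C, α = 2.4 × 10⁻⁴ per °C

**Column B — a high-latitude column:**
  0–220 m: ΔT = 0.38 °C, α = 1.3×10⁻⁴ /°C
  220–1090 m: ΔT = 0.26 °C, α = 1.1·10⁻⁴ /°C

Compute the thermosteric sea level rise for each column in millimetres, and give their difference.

A Layer 1: 140 × 0.87 × 3.1×10⁻⁴ = 0.037758 m
A Layer 2: 150 × 2.4×10⁻⁴ × 0.61 = 0.02196 m
A total: 0.059718 m
B 0.38 × 1.3×10⁻⁴ × 220 = 0.010868 m
B Layer 2: 1.1×10⁻⁴ × 0.26 × 870 = 0.024882 m
B total: 0.03575 m
Difference: 0.059718 − 0.03575 = 0.023968 m

Δh_A ≈ 59.7 mm, Δh_B ≈ 35.8 mm; difference ≈ 24.0 mm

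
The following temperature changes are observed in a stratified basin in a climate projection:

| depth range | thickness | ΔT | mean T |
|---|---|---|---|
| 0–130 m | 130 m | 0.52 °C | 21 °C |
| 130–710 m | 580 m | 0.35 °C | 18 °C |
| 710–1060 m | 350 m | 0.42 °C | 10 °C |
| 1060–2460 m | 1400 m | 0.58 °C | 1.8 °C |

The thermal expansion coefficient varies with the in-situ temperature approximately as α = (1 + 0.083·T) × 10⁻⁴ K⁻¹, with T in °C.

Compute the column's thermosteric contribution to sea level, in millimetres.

Δh = 190 mm

Layer 1: α = (1 + 0.083×21)×10⁻⁴ = 2.743×10⁻⁴ K⁻¹
Layer 2: α = (1 + 0.083×18)×10⁻⁴ = 2.494×10⁻⁴ K⁻¹
Layer 3: α = (1 + 0.083×10)×10⁻⁴ = 1.83×10⁻⁴ K⁻¹
Layer 4: α = (1 + 0.083×1.8)×10⁻⁴ = 1.1494×10⁻⁴ K⁻¹
Layer 1: 0.52 × 2.743×10⁻⁴ × 130 = 0.01854268 m
0.35 × 580 × 2.494×10⁻⁴ = 0.0506282 m
Layer 3: 0.42 × 1.83×10⁻⁴ × 350 = 0.026901 m
Layer 4: 1400 × 0.58 × 1.1494×10⁻⁴ = 0.09333128 m
Δh = 0.01854268 + 0.0506282 + 0.026901 + 0.09333128 = 0.18940316 m ≈ 190 mm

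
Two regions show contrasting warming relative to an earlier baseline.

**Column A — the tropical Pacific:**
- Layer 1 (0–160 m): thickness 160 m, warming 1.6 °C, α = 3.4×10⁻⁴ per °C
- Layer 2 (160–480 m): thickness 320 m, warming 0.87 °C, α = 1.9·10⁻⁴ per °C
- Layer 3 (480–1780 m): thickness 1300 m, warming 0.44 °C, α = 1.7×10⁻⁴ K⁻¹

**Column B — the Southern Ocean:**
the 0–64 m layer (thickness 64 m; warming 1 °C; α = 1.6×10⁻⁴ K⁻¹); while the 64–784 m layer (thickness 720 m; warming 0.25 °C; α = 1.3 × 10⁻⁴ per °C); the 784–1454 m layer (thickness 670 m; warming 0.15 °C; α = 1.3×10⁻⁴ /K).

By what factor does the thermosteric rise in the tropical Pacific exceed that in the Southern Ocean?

5.1

A Layer 1: 3.4×10⁻⁴ × 1.6 × 160 = 0.08704 m
A 1.9×10⁻⁴ × 0.87 × 320 = 0.052896 m
A Layer 3: 0.44 × 1300 × 1.7×10⁻⁴ = 0.09724 m
A total: 0.237176 m
B 1.6×10⁻⁴ × 64 × 1 = 0.01024 m
B 64–784 m: 1.3×10⁻⁴ × 0.25 × 720 = 0.02340 m
B 0.15 × 1.3×10⁻⁴ × 670 = 0.013065 m
B total: 0.046705 m
Ratio: 0.237176 / 0.046705 ≈ 5.078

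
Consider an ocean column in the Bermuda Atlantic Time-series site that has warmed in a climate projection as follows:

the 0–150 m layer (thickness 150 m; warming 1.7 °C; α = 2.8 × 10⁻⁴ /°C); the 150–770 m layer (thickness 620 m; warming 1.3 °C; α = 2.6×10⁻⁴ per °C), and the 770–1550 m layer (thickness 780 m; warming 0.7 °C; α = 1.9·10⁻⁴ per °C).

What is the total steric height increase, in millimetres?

1.7 × 2.8×10⁻⁴ × 150 = 0.07140 m
2.6×10⁻⁴ × 620 × 1.3 = 0.20956 m
770–1550 m: 780 × 0.7 × 1.9×10⁻⁴ = 0.10374 m
Δh = 0.07140 + 0.20956 + 0.10374 = 0.38470 m ≈ 380 mm

380 mm of thermosteric rise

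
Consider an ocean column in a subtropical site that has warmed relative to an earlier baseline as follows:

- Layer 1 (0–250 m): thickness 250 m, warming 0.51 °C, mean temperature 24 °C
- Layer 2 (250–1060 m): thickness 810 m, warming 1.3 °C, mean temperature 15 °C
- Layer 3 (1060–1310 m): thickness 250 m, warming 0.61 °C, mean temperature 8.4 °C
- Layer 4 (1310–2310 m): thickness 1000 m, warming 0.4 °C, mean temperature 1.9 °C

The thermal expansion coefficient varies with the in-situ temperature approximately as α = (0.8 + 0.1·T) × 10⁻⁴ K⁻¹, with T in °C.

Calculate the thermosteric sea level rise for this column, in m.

Layer 1: α = (0.8 + 0.1×24)×10⁻⁴ = 3.2×10⁻⁴ K⁻¹
Layer 2: α = (0.8 + 0.1×15)×10⁻⁴ = 2.3×10⁻⁴ K⁻¹
Layer 3: α = (0.8 + 0.1×8.4)×10⁻⁴ = 1.64×10⁻⁴ K⁻¹
Layer 4: α = (0.8 + 0.1×1.9)×10⁻⁴ = 0.99×10⁻⁴ K⁻¹
0–250 m: 250 × 0.51 × 3.2×10⁻⁴ = 0.04080 m
2.3×10⁻⁴ × 1.3 × 810 = 0.24219 m
250 × 0.61 × 1.64×10⁻⁴ = 0.02501 m
1310–2310 m: 0.99×10⁻⁴ × 1000 × 0.4 = 0.03960 m
Δh = 0.04080 + 0.24219 + 0.02501 + 0.03960 = 0.34760 m ≈ 0.35 m

about 0.35 m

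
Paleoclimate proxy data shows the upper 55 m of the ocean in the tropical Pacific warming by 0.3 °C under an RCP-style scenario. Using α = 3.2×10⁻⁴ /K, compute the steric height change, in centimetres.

Δh = αΔT·H = 3.2×10⁻⁴ × 0.3 × 55 = 0.00528 m

Δh ≈ 0.528 cm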